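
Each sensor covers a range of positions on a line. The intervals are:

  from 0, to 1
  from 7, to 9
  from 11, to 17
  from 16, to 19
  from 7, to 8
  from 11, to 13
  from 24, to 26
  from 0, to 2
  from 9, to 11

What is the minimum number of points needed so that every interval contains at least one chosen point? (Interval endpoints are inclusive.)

5

Sorted: [0,1] [0,2] [7,8] [7,9] [9,11] [11,13] [11,17] [16,19] [24,26]
{[0,1],[0,2]} hit by 1; {[7,8],[7,9]} hit by 8; {[9,11],[11,13],[11,17]} hit by 11; {[16,19]} hit by 19; {[24,26]} hit by 26.
Points: 1, 8, 11, 19, 26 (5 total).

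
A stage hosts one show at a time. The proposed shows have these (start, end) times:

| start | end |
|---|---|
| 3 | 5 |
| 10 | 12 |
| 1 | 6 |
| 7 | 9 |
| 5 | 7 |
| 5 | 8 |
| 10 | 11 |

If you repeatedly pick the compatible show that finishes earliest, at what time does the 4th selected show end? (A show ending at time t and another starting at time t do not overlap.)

Greedy by earliest finish: after sorting by end time, pick each interval compatible with the last pick.
Sorted by end: (3,5)  (1,6)  (5,7)  (5,8)  (7,9)  (10,11)  (10,12)
take (3,5); take (5,7); take (7,9); take (10,11).
Selected: (3,5) (5,7) (7,9) (10,11)

11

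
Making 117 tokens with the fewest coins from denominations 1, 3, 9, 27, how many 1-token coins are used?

0

Greedy: take as many of the largest coin as possible, then repeat with the remainder.
117 − 4×27→9 − 1×9→0
Count of 1: 0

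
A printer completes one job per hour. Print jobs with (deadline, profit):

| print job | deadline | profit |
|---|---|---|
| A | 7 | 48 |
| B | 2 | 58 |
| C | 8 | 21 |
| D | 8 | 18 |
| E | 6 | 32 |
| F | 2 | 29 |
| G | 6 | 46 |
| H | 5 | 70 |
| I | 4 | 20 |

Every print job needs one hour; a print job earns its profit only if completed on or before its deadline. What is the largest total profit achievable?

324

By profit: H(d5,70), B(d2,58), A(d7,48), G(d6,46), E(d6,32), F(d2,29), C(d8,21), I(d4,20), D(d8,18)
H→slot 5; B→slot 2; A→slot 7; G→slot 6; E→slot 4; F→slot 1; C→slot 8; I→slot 3; D skipped.
Profit = 29 + 58 + 20 + 32 + 70 + 46 + 48 + 21 = 324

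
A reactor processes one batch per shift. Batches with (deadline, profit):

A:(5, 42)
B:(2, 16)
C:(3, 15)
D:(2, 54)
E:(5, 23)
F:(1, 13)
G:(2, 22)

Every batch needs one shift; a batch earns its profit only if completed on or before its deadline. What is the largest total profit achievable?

By profit: D(d2,54), A(d5,42), E(d5,23), G(d2,22), B(d2,16), C(d3,15), F(d1,13)
D→slot 2; A→slot 5; E→slot 4; G→slot 1; B skipped; C→slot 3; F skipped.
Profit = 22 + 54 + 15 + 23 + 42 = 156

156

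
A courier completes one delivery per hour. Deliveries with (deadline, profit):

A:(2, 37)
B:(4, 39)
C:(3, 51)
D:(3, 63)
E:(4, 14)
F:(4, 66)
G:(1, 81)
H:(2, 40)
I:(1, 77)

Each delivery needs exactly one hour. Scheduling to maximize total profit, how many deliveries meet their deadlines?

Take jobs in profit order; each goes to the latest open slot no later than its deadline.
Profit order: G=81 I=77 F=66 D=63 C=51 H=40 B=39 A=37 E=14
Assign: G→slot 1, I skipped, F→slot 4, D→slot 3, C→slot 2, H skipped, B skipped, A skipped, E skipped.
Slots: [1:G] [2:C] [3:D] [4:F]
4 of 9 scheduled.

4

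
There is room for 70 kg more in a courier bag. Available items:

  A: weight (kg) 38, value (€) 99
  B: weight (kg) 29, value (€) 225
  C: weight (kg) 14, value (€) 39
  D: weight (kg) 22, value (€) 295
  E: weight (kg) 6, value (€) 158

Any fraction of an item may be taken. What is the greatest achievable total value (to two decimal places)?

Ratios (sorted): E 26.33, D 13.41, B 7.76, C 2.79, A 2.61
take E (6 @ 158); take D (22 @ 295); take B (29 @ 225); take 13/14 of C → 36.21. Capacity used 70/70.
Total value = 714.21

714.21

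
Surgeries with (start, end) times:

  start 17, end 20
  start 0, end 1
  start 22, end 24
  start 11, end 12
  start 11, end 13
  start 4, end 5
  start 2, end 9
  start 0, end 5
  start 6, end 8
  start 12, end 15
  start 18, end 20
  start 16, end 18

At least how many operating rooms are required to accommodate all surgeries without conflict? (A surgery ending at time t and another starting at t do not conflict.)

starts: [0, 0, 2, 4, 6, 11, 11, 12, 16, 17, 18, 22]
ends:   [1, 5, 5, 8, 9, 12, 13, 15, 18, 20, 20, 24]
s0→1 s0→2 e1→1 s2→2 s4→3  — peak 3.

3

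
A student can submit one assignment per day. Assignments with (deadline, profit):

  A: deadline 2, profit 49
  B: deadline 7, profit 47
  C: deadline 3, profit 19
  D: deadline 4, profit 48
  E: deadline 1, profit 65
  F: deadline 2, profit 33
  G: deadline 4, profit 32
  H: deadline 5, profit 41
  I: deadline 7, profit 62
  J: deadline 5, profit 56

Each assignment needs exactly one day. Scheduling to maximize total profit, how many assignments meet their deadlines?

7

Profit order: E=65 I=62 J=56 A=49 D=48 B=47 H=41 F=33 G=32 C=19
Assign: E→slot 1, I→slot 7, J→slot 5, A→slot 2, D→slot 4, B→slot 6, H→slot 3, F skipped, G skipped, C skipped.
Slots: [1:E] [2:A] [3:H] [4:D] [5:J] [6:B] [7:I]
7 of 10 scheduled.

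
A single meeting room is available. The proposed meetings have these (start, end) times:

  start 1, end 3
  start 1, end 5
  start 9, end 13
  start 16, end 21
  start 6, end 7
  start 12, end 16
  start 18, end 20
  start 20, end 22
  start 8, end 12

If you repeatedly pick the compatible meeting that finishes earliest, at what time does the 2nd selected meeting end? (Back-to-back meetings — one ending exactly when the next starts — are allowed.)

Sorted by end: (1,3)  (1,5)  (6,7)  (8,12)  (9,13)  (12,16)  (18,20)  (16,21)  (20,22)
take (1,3); take (6,7); take (8,12); skip (9,13); take (12,16); take (18,20); take (20,22).
Selected: (1,3) (6,7) (8,12) (12,16) (18,20) (20,22)

7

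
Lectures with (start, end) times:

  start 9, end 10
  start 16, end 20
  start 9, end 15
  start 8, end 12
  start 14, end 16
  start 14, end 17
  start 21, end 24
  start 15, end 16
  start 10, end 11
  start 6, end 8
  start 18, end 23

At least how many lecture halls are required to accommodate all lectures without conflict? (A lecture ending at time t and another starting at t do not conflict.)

3

starts: [6, 8, 9, 9, 10, 14, 14, 15, 16, 18, 21]
ends:   [8, 10, 11, 12, 15, 16, 16, 17, 20, 23, 24]
s6→1 e8→0 s8→1 s9→2 s9→3  — peak 3.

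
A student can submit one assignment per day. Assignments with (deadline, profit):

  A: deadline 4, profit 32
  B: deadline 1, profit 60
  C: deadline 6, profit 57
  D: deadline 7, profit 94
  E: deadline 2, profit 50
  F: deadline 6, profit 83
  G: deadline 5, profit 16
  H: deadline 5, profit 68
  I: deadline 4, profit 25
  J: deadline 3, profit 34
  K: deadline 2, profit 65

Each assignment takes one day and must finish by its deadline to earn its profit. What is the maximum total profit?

Profit order: D=94 F=83 H=68 K=65 B=60 C=57 E=50 J=34 A=32 I=25 G=16
Assign: D→slot 7, F→slot 6, H→slot 5, K→slot 2, B→slot 1, C→slot 4, E skipped, J→slot 3, A skipped, I skipped, G skipped.
Slots: [1:B] [2:K] [3:J] [4:C] [5:H] [6:F] [7:D]
Profit = 60 + 65 + 34 + 57 + 68 + 83 + 94 = 461

461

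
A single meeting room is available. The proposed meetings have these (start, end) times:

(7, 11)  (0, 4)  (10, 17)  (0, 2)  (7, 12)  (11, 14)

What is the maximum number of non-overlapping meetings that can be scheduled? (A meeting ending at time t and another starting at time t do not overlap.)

3

Order by finish time; keep every interval that doesn't clash with the previous kept one.
By end time: (0,2), (0,4), (7,11), (7,12), (11,14), (10,17).
Pick (0,2); next start ≥ 2 → (7,11); next start ≥ 11 → (11,14).
Selected 3 meetings.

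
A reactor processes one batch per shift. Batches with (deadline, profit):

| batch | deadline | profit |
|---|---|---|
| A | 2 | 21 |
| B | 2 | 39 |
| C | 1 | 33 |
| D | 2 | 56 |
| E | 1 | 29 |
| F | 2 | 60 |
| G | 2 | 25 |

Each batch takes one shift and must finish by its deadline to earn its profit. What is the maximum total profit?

Sort by profit descending; place each in the latest free slot ≤ its deadline.
By profit: F(d2,60), D(d2,56), B(d2,39), C(d1,33), E(d1,29), G(d2,25), A(d2,21)
F→slot 2; D→slot 1; B skipped; C skipped; E skipped; G skipped; A skipped.
Profit = 56 + 60 = 116

116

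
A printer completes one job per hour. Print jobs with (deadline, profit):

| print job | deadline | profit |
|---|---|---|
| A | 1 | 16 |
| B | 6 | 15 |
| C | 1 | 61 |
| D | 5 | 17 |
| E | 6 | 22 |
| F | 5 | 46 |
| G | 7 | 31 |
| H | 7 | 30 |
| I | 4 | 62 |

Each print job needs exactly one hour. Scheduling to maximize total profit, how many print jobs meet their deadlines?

Profit order: I=62 C=61 F=46 G=31 H=30 E=22 D=17 A=16 B=15
Assign: I→slot 4, C→slot 1, F→slot 5, G→slot 7, H→slot 6, E→slot 3, D→slot 2, A skipped, B skipped.
Slots: [1:C] [2:D] [3:E] [4:I] [5:F] [6:H] [7:G]
7 of 9 scheduled.

7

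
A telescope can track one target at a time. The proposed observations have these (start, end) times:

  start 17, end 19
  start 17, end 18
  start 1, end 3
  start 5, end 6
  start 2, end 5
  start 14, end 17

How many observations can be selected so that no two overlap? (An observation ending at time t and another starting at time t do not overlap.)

Sort by end time and greedily take each interval whose start is ≥ the last chosen end.
Sorted by end: (1,3)  (2,5)  (5,6)  (14,17)  (17,18)  (17,19)
take (1,3); skip (2,5); take (5,6); take (14,17); take (17,18).
Selected 4 observations.

4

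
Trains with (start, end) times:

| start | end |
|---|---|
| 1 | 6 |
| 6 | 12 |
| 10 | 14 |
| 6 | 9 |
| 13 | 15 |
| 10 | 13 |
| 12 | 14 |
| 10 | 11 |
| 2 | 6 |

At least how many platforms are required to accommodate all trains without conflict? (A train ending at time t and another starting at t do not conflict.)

4

The answer is the maximum number of intervals overlapping at any instant.
Events (time:±→running): 1:+→1 2:+→2 6:-→1 6:-→0 6:+→1 6:+→2 9:-→1 10:+→2 10:+→3 10:+→4 … peak 4.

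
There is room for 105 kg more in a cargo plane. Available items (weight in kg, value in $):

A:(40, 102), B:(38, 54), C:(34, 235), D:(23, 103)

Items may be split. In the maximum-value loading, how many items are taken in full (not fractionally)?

Order: C (235/34=6.91) > D (103/23=4.48) > A (102/40=2.55) > B (54/38=1.42)
Fill: take C (34 @ 235) → take D (23 @ 103) → take A (40 @ 102) → take 8/38 of B → 11.37; 105/105 used.
3 item(s) taken whole; one partial (take 8/38 of B).

3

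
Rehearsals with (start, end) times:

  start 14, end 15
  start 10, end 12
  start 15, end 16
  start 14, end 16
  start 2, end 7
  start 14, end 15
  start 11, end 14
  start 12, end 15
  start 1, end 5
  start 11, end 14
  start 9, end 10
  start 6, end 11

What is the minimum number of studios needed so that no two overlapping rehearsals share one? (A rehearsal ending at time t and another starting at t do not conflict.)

4

The answer is the maximum number of intervals overlapping at any instant.
Events (time:±→running): 1:+→1 2:+→2 5:-→1 6:+→2 7:-→1 9:+→2 10:-→1 10:+→2 11:-→1 11:+→2 11:+→3 12:-→2 12:+→3 14:-→2 14:-→1 14:+→2 14:+→3 14:+→4 … peak 4.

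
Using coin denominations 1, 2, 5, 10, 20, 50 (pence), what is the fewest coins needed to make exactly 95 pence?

Use the largest denomination that fits, subtract, and repeat.
95 = 1×50 + 2×20 + 1×5
Total coins = 1 + 2 + 1 = 4

4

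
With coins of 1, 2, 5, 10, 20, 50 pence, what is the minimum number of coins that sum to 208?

208 − 4×50→8 − 1×5→3 − 1×2→1 − 1×1→0
Total coins = 4 + 1 + 1 + 1 = 7

7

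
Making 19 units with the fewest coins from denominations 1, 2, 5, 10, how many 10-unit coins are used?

19 = 1×10 + 1×5 + 2×2
Count of 10: 1

1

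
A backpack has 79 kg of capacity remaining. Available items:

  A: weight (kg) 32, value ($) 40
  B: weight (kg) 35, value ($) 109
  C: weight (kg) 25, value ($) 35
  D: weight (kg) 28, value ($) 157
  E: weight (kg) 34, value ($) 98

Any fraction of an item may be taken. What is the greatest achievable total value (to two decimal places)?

Sort by value per unit weight and fill in that order.
Order: D (157/28=5.61) > B (109/35=3.11) > E (98/34=2.88) > C (35/25=1.40) > A (40/32=1.25)
Fill: take D (28 @ 157) → take B (35 @ 109) → take 16/34 of E → 46.12; 79/79 used.
Total value = 312.12

312.12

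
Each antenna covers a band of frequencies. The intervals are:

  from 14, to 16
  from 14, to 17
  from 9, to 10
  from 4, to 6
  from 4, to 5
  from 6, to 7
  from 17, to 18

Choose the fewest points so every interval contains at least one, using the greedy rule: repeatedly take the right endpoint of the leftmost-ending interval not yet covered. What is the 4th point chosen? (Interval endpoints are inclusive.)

16

Process intervals by earliest right end; each time one isn't hit yet, stab at its right endpoint.
By right end: [4,5]  [4,6]  [6,7]  [9,10]  [14,16]  [14,17]  [17,18]
[4,5] uncovered → point at 5; [6,7] uncovered → point at 7; [9,10] uncovered → point at 10; [14,16] uncovered → point at 16; [17,18] uncovered → point at 18.
Points: 5, 7, 10, 16, 18 (5 total).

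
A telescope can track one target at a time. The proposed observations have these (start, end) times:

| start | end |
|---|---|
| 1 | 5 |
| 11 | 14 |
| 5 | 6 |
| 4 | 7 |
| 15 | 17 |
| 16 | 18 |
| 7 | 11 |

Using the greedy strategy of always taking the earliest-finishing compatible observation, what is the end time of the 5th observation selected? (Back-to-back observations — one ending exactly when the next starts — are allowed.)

Order by finish time; keep every interval that doesn't clash with the previous kept one.
By end time: (1,5), (5,6), (4,7), (7,11), (11,14), (15,17), (16,18).
Pick (1,5); next start ≥ 5 → (5,6); next start ≥ 6 → (7,11); next start ≥ 11 → (11,14); next start ≥ 14 → (15,17).
Selected: (1,5) (5,6) (7,11) (11,14) (15,17)

17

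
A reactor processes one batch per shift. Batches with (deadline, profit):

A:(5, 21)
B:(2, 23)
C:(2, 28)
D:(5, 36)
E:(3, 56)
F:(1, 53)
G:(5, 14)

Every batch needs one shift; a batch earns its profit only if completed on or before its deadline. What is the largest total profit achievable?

194

Take jobs in profit order; each goes to the latest open slot no later than its deadline.
By profit: E(d3,56), F(d1,53), D(d5,36), C(d2,28), B(d2,23), A(d5,21), G(d5,14)
E→slot 3; F→slot 1; D→slot 5; C→slot 2; B skipped; A→slot 4; G skipped.
Profit = 53 + 28 + 56 + 21 + 36 = 194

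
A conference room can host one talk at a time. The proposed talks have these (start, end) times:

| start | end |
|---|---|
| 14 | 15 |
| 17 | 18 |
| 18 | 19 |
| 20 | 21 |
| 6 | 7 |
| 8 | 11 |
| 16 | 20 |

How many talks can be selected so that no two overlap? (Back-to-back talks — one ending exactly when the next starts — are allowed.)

6

Sort by end time and greedily take each interval whose start is ≥ the last chosen end.
Sorted by end: (6,7)  (8,11)  (14,15)  (17,18)  (18,19)  (16,20)  (20,21)
take (6,7); take (8,11); take (14,15); take (17,18); take (18,19); skip (16,20); take (20,21).
Selected 6 talks.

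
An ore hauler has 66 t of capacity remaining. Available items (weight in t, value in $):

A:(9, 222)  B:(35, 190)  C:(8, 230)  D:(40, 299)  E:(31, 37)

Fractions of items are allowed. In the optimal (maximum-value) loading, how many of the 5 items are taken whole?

Greedy by value/weight ratio, highest first.
Order: C (230/8=28.75) > A (222/9=24.67) > D (299/40=7.47) > B (190/35=5.43) > E (37/31=1.19)
Fill: take C (8 @ 230) → take A (9 @ 222) → take D (40 @ 299) → take 9/35 of B → 48.86; 66/66 used.
3 item(s) taken whole; one partial (take 9/35 of B).

3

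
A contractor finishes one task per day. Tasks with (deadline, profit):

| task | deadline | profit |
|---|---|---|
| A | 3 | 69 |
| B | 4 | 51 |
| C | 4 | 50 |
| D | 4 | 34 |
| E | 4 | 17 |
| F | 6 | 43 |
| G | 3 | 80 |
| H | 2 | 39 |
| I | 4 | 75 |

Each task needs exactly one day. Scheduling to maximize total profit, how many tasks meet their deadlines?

5

Sort by profit descending; place each in the latest free slot ≤ its deadline.
By profit: G(d3,80), I(d4,75), A(d3,69), B(d4,51), C(d4,50), F(d6,43), H(d2,39), D(d4,34), E(d4,17)
G→slot 3; I→slot 4; A→slot 2; B→slot 1; C skipped; F→slot 6; H skipped; D skipped; E skipped.
5 of 9 scheduled.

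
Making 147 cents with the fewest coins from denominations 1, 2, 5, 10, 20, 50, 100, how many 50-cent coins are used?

147 − 1×100→47 − 2×20→7 − 1×5→2 − 1×2→0
Count of 50: 0

0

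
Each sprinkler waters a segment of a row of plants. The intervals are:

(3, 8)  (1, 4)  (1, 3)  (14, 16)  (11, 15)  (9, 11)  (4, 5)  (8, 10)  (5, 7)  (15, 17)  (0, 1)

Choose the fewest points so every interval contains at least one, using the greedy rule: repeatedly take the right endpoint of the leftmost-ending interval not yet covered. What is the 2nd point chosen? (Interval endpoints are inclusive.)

Process intervals by earliest right end; each time one isn't hit yet, stab at its right endpoint.
Sorted: [0,1] [1,3] [1,4] [4,5] [5,7] [3,8] [8,10] [9,11] [11,15] [14,16] [15,17]
{[0,1],[1,3],[1,4]} hit by 1; {[4,5],[5,7],[3,8]} hit by 5; {[8,10],[9,11]} hit by 10; {[11,15],[14,16],[15,17]} hit by 15.
Points: 1, 5, 10, 15 (4 total).

5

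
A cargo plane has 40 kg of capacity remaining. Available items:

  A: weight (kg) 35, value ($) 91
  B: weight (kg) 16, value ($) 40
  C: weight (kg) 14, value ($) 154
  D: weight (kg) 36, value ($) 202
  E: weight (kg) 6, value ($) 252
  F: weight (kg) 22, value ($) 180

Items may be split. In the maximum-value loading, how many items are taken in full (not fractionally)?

Sort by value per unit weight and fill in that order.
Order: E (252/6=42.00) > C (154/14=11.00) > F (180/22=8.18) > D (202/36=5.61) > A (91/35=2.60) > B (40/16=2.50)
Fill: take E (6 @ 252) → take C (14 @ 154) → take 20/22 of F → 163.64; 40/40 used.
2 item(s) taken whole; one partial (take 20/22 of F).

2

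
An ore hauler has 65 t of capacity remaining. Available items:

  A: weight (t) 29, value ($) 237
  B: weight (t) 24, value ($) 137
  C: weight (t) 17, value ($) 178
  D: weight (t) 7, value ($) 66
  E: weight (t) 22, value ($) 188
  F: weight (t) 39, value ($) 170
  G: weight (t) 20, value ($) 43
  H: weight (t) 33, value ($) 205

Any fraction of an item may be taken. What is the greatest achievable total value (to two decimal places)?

587.28

Ratios (sorted): C 10.47, D 9.43, E 8.55, A 8.17, H 6.21, B 5.71, F 4.36, G 2.15
take C (17 @ 178); take D (7 @ 66); take E (22 @ 188); take 19/29 of A → 155.28. Capacity used 65/65.
Total value = 587.28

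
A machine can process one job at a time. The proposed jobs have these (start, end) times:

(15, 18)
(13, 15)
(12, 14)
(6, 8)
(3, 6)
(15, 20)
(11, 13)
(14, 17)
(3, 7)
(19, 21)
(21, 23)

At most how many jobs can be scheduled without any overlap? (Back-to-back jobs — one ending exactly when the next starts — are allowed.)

7

Sort by end time and greedily take each interval whose start is ≥ the last chosen end.
Sorted by end: (3,6)  (3,7)  (6,8)  (11,13)  (12,14)  (13,15)  (14,17)  (15,18)  (15,20)  (19,21)  (21,23)
take (3,6); skip (3,7); take (6,8); take (11,13); take (13,15); skip (14,17); take (15,18); skip (15,20); take (19,21); take (21,23).
Selected 7 jobs.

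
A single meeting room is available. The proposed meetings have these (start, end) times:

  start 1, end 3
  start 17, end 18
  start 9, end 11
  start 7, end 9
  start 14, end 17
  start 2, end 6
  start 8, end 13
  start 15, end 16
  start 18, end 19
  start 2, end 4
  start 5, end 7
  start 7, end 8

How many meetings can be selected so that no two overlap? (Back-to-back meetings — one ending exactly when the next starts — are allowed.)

7

Greedy by earliest finish: after sorting by end time, pick each interval compatible with the last pick.
By end time: (1,3), (2,4), (2,6), (5,7), (7,8), (7,9), (9,11), (8,13), (15,16), (14,17), (17,18), (18,19).
Pick (1,3); next start ≥ 3 → (5,7); next start ≥ 7 → (7,8); next start ≥ 8 → (9,11); next start ≥ 11 → (15,16); next start ≥ 16 → (17,18); next start ≥ 18 → (18,19).
Selected 7 meetings.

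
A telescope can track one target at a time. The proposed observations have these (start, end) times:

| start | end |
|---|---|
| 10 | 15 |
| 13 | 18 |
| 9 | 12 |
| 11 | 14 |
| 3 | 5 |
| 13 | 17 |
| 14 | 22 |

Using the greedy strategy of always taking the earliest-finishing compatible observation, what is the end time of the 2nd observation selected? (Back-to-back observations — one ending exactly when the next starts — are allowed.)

Sort by end time and greedily take each interval whose start is ≥ the last chosen end.
By end time: (3,5), (9,12), (11,14), (10,15), (13,17), (13,18), (14,22).
Pick (3,5); next start ≥ 5 → (9,12); next start ≥ 12 → (13,17).
Selected: (3,5) (9,12) (13,17)

12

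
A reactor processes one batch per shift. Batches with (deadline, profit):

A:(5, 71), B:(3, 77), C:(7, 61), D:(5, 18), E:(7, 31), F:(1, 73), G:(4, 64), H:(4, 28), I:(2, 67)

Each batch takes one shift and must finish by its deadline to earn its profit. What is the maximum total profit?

Take jobs in profit order; each goes to the latest open slot no later than its deadline.
By profit: B(d3,77), F(d1,73), A(d5,71), I(d2,67), G(d4,64), C(d7,61), E(d7,31), H(d4,28), D(d5,18)
B→slot 3; F→slot 1; A→slot 5; I→slot 2; G→slot 4; C→slot 7; E→slot 6; H skipped; D skipped.
Profit = 73 + 67 + 77 + 64 + 71 + 31 + 61 = 444

444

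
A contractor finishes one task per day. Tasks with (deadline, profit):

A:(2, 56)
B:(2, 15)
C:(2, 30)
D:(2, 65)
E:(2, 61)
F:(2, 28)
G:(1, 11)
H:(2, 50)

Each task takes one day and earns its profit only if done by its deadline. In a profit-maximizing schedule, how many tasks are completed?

2

Take jobs in profit order; each goes to the latest open slot no later than its deadline.
Profit order: D=65 E=61 A=56 H=50 C=30 F=28 B=15 G=11
Assign: D→slot 2, E→slot 1, A skipped, H skipped, C skipped, F skipped, B skipped, G skipped.
Slots: [1:E] [2:D]
2 of 8 scheduled.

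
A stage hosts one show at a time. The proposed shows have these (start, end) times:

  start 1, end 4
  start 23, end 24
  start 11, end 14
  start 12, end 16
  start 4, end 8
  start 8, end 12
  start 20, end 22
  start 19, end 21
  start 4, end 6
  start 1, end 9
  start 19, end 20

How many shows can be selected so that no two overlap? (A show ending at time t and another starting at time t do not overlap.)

7

Sorted by end: (1,4)  (4,6)  (4,8)  (1,9)  (8,12)  (11,14)  (12,16)  (19,20)  (19,21)  (20,22)  (23,24)
take (1,4); take (4,6); skip (4,8); take (8,12); take (12,16); take (19,20); take (20,22); take (23,24).
Selected 7 shows.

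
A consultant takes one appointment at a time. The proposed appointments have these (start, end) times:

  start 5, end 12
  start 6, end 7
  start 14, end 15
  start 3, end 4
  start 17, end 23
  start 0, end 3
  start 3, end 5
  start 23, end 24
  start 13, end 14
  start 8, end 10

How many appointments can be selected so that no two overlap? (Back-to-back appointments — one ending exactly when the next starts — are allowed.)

8

Order by finish time; keep every interval that doesn't clash with the previous kept one.
By end time: (0,3), (3,4), (3,5), (6,7), (8,10), (5,12), (13,14), (14,15), (17,23), (23,24).
Pick (0,3); next start ≥ 3 → (3,4); next start ≥ 4 → (6,7); next start ≥ 7 → (8,10); next start ≥ 10 → (13,14); next start ≥ 14 → (14,15); next start ≥ 15 → (17,23); next start ≥ 23 → (23,24).
Selected 8 appointments.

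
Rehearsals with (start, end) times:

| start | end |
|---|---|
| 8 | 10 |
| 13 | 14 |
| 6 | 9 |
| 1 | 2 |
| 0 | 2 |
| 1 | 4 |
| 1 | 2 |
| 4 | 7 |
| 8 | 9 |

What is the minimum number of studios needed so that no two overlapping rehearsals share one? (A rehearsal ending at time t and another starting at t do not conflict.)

4

The answer is the maximum number of intervals overlapping at any instant.
starts: [0, 1, 1, 1, 4, 6, 8, 8, 13]
ends:   [2, 2, 2, 4, 7, 9, 9, 10, 14]
s0→1 s1→2 s1→3 s1→4  — peak 4.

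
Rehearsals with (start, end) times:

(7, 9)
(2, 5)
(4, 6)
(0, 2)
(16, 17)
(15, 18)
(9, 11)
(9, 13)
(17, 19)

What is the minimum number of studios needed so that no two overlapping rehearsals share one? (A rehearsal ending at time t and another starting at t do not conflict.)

2

Events (time:±→running): 0:+→1 2:-→0 2:+→1 4:+→2 … peak 2.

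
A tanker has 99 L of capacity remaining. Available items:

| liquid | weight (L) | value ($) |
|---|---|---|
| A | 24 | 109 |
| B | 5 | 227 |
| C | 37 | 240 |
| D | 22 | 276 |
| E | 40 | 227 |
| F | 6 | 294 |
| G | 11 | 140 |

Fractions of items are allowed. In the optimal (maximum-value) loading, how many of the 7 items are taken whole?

5

Greedy by value/weight ratio, highest first.
Ratios (sorted): F 49.00, B 45.40, G 12.73, D 12.55, C 6.49, E 5.67, A 4.54
take F (6 @ 294); take B (5 @ 227); take G (11 @ 140); take D (22 @ 276); take C (37 @ 240); take 18/40 of E → 102.15. Capacity used 99/99.
5 item(s) taken whole; one partial (take 18/40 of E).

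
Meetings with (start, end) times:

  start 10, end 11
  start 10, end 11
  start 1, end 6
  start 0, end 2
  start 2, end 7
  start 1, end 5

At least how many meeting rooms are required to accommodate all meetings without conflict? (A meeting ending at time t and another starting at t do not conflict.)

3

starts: [0, 1, 1, 2, 10, 10]
ends:   [2, 5, 6, 7, 11, 11]
s0→1 s1→2 s1→3  — peak 3.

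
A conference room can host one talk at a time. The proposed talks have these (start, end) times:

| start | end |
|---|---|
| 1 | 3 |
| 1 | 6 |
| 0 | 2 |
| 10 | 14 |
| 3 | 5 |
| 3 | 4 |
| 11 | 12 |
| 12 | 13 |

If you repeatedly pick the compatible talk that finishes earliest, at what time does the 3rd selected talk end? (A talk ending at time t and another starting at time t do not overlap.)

12

Greedy by earliest finish: after sorting by end time, pick each interval compatible with the last pick.
Sorted by end: (0,2)  (1,3)  (3,4)  (3,5)  (1,6)  (11,12)  (12,13)  (10,14)
take (0,2); skip (1,3); take (3,4); skip (3,5); take (11,12); take (12,13); skip (10,14).
Selected: (0,2) (3,4) (11,12) (12,13)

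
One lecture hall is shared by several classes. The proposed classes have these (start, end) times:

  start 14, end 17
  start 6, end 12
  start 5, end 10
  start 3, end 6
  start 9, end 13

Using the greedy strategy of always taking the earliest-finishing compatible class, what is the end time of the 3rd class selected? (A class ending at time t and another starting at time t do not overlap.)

Order by finish time; keep every interval that doesn't clash with the previous kept one.
Sorted by end: (3,6)  (5,10)  (6,12)  (9,13)  (14,17)
take (3,6); take (6,12); skip (9,13); take (14,17).
Selected: (3,6) (6,12) (14,17)

17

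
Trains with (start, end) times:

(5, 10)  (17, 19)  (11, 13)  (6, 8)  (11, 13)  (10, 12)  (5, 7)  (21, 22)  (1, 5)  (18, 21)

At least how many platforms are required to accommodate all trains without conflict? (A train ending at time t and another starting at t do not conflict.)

starts: [1, 5, 5, 6, 10, 11, 11, 17, 18, 21]
ends:   [5, 7, 8, 10, 12, 13, 13, 19, 21, 22]
s1→1 e5→0 s5→1 s5→2 s6→3  — peak 3.

3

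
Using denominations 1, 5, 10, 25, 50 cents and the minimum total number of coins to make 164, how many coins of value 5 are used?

0

Use the largest denomination that fits, subtract, and repeat.
164 − 3×50→14 − 1×10→4 − 4×1→0
Count of 5: 0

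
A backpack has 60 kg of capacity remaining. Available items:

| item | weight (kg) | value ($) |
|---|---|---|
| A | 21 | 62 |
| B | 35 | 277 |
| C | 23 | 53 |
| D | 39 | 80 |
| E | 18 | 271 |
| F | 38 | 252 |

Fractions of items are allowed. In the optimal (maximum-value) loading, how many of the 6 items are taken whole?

2

Sort by value per unit weight and fill in that order.
Ratios (sorted): E 15.06, B 7.91, F 6.63, A 2.95, C 2.30, D 2.05
take E (18 @ 271); take B (35 @ 277); take 7/38 of F → 46.42. Capacity used 60/60.
2 item(s) taken whole; one partial (take 7/38 of F).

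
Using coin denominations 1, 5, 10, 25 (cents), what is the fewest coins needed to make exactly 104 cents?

104 = 4×25 + 4×1
Total coins = 4 + 4 = 8

8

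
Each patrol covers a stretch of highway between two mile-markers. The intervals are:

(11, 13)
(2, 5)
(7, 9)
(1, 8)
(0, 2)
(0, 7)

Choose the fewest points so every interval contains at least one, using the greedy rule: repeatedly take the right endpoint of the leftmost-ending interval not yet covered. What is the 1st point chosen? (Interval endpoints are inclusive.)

Sorted: [0,2] [2,5] [0,7] [1,8] [7,9] [11,13]
{[0,2],[2,5],[0,7],[1,8]} hit by 2; {[7,9]} hit by 9; {[11,13]} hit by 13.
Points: 2, 9, 13 (3 total).

2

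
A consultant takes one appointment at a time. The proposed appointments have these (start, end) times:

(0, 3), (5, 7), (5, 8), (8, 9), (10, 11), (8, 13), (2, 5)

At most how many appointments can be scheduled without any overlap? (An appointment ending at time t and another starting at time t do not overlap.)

4

Sort by end time and greedily take each interval whose start is ≥ the last chosen end.
Sorted by end: (0,3)  (2,5)  (5,7)  (5,8)  (8,9)  (10,11)  (8,13)
take (0,3); take (5,7); take (8,9); take (10,11).
Selected 4 appointments.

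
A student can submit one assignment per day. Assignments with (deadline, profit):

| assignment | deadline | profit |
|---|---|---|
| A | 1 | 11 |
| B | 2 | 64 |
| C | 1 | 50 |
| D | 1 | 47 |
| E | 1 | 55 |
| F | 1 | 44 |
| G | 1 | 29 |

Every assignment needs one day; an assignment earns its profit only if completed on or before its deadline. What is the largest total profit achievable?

119

Sort by profit descending; place each in the latest free slot ≤ its deadline.
Profit order: B=64 E=55 C=50 D=47 F=44 G=29 A=11
Assign: B→slot 2, E→slot 1, C skipped, D skipped, F skipped, G skipped, A skipped.
Slots: [1:E] [2:B]
Profit = 55 + 64 = 119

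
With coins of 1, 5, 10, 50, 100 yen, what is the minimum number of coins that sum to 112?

Use the largest denomination that fits, subtract, and repeat.
112 = 1×100 + 1×10 + 2×1
Total coins = 1 + 1 + 2 = 4

4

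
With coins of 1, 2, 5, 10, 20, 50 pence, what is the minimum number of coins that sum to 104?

4

Use the largest denomination that fits, subtract, and repeat.
104 = 2×50 + 2×2
Total coins = 2 + 2 = 4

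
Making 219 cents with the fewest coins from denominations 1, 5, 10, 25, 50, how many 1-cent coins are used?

219 − 4×50→19 − 1×10→9 − 1×5→4 − 4×1→0
Count of 1: 4

4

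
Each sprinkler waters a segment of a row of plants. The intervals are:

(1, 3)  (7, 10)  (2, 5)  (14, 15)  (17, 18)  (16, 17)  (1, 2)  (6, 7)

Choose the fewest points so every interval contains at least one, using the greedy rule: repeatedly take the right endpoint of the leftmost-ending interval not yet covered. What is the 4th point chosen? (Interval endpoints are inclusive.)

17

Process intervals by earliest right end; each time one isn't hit yet, stab at its right endpoint.
Sorted: [1,2] [1,3] [2,5] [6,7] [7,10] [14,15] [16,17] [17,18]
{[1,2],[1,3],[2,5]} hit by 2; {[6,7],[7,10]} hit by 7; {[14,15]} hit by 15; {[16,17],[17,18]} hit by 17.
Points: 2, 7, 15, 17 (4 total).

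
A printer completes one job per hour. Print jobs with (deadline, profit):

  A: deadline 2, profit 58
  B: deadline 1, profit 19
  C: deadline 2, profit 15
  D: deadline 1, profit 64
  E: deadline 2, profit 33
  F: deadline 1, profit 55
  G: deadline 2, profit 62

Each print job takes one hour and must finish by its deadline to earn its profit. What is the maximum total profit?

Sort by profit descending; place each in the latest free slot ≤ its deadline.
Profit order: D=64 G=62 A=58 F=55 E=33 B=19 C=15
Assign: D→slot 1, G→slot 2, A skipped, F skipped, E skipped, B skipped, C skipped.
Slots: [1:D] [2:G]
Profit = 64 + 62 = 126

126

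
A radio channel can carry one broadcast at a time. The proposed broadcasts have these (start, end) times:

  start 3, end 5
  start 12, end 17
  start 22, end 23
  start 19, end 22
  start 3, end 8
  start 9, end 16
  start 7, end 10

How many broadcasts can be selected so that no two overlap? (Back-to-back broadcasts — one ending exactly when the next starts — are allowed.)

By end time: (3,5), (3,8), (7,10), (9,16), (12,17), (19,22), (22,23).
Pick (3,5); next start ≥ 5 → (7,10); next start ≥ 10 → (12,17); next start ≥ 17 → (19,22); next start ≥ 22 → (22,23).
Selected 5 broadcasts.

5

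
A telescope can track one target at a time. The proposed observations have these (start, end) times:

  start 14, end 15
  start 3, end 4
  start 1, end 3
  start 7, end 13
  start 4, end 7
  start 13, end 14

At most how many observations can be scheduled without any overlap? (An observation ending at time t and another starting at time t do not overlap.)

Greedy by earliest finish: after sorting by end time, pick each interval compatible with the last pick.
Sorted by end: (1,3)  (3,4)  (4,7)  (7,13)  (13,14)  (14,15)
take (1,3); take (3,4); take (4,7); take (7,13); take (13,14); take (14,15).
Selected 6 observations.

6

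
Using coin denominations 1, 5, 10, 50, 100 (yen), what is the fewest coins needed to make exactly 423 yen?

9

Use the largest denomination that fits, subtract, and repeat.
423 − 4×100→23 − 2×10→3 − 3×1→0
Total coins = 4 + 2 + 3 = 9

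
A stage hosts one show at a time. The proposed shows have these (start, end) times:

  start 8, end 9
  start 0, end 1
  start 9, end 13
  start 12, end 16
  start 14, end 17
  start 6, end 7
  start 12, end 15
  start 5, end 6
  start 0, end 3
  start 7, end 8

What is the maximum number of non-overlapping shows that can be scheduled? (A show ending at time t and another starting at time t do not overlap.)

7

By end time: (0,1), (0,3), (5,6), (6,7), (7,8), (8,9), (9,13), (12,15), (12,16), (14,17).
Pick (0,1); next start ≥ 1 → (5,6); next start ≥ 6 → (6,7); next start ≥ 7 → (7,8); next start ≥ 8 → (8,9); next start ≥ 9 → (9,13); next start ≥ 13 → (14,17).
Selected 7 shows.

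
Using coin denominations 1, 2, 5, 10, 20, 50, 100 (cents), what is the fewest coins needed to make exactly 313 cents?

6

313 = 3×100 + 1×10 + 1×2 + 1×1
Total coins = 3 + 1 + 1 + 1 = 6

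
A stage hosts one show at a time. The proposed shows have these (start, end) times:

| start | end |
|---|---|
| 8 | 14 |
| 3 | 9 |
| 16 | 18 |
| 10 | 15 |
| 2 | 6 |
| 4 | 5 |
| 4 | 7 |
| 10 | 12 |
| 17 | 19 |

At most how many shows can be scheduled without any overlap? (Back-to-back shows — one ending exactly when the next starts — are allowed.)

By end time: (4,5), (2,6), (4,7), (3,9), (10,12), (8,14), (10,15), (16,18), (17,19).
Pick (4,5); next start ≥ 5 → (10,12); next start ≥ 12 → (16,18).
Selected 3 shows.

3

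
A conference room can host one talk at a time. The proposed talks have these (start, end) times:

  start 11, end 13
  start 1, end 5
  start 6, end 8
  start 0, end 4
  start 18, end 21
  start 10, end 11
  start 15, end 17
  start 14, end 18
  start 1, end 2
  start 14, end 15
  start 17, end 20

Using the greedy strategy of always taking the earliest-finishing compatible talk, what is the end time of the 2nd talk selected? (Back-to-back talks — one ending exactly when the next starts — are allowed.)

8

By end time: (1,2), (0,4), (1,5), (6,8), (10,11), (11,13), (14,15), (15,17), (14,18), (17,20), (18,21).
Pick (1,2); next start ≥ 2 → (6,8); next start ≥ 8 → (10,11); next start ≥ 11 → (11,13); next start ≥ 13 → (14,15); next start ≥ 15 → (15,17); next start ≥ 17 → (17,20).
Selected: (1,2) (6,8) (10,11) (11,13) (14,15) (15,17) (17,20)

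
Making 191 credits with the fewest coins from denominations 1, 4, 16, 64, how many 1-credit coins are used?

191 − 2×64→63 − 3×16→15 − 3×4→3 − 3×1→0
Count of 1: 3

3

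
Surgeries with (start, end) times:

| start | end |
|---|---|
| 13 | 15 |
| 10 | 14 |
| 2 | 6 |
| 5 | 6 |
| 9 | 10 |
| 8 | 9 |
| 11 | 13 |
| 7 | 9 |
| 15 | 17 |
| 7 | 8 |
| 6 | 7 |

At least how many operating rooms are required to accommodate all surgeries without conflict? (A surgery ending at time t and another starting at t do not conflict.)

The answer is the maximum number of intervals overlapping at any instant.
starts: [2, 5, 6, 7, 7, 8, 9, 10, 11, 13, 15]
ends:   [6, 6, 7, 8, 9, 9, 10, 13, 14, 15, 17]
s2→1 s5→2  — peak 2.

2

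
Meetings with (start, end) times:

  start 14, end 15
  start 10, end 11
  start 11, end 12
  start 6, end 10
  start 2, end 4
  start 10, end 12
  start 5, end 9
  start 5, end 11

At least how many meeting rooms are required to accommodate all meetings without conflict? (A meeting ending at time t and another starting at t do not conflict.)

3

starts: [2, 5, 5, 6, 10, 10, 11, 14]
ends:   [4, 9, 10, 11, 11, 12, 12, 15]
s2→1 e4→0 s5→1 s5→2 s6→3  — peak 3.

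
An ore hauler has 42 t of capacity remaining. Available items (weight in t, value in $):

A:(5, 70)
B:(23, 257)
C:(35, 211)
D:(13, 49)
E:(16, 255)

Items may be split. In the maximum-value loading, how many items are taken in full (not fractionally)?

2

Greedy by value/weight ratio, highest first.
Ratios (sorted): E 15.94, A 14.00, B 11.17, C 6.03, D 3.77
take E (16 @ 255); take A (5 @ 70); take 21/23 of B → 234.65. Capacity used 42/42.
2 item(s) taken whole; one partial (take 21/23 of B).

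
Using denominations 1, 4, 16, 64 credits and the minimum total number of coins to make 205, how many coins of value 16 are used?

Greedy: take as many of the largest coin as possible, then repeat with the remainder.
205 = 3×64 + 3×4 + 1×1
Count of 16: 0

0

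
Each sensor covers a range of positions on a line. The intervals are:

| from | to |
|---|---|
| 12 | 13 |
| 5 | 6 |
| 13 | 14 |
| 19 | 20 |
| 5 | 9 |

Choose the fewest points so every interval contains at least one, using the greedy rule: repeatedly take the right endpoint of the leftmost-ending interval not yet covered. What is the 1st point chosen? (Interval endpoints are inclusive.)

By right end: [5,6]  [5,9]  [12,13]  [13,14]  [19,20]
[5,6] uncovered → point at 6; [12,13] uncovered → point at 13; [19,20] uncovered → point at 20.
Points: 6, 13, 20 (3 total).

6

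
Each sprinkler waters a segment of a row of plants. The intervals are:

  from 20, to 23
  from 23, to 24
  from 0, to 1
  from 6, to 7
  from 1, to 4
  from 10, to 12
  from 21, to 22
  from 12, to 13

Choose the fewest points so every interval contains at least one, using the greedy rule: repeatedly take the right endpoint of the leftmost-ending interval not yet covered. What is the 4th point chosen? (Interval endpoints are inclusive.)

22

Sort by right endpoint; whenever an interval is uncovered, place a point at its right end.
By right end: [0,1]  [1,4]  [6,7]  [10,12]  [12,13]  [21,22]  [20,23]  [23,24]
[0,1] uncovered → point at 1; [6,7] uncovered → point at 7; [10,12] uncovered → point at 12; [21,22] uncovered → point at 22; [23,24] uncovered → point at 24.
Points: 1, 7, 12, 22, 24 (5 total).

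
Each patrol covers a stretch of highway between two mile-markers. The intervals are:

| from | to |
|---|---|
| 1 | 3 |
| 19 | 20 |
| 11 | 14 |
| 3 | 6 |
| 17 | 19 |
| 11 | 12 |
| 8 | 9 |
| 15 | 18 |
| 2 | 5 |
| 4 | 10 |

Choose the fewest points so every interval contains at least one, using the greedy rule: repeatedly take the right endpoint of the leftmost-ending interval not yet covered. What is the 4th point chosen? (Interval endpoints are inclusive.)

18

Process intervals by earliest right end; each time one isn't hit yet, stab at its right endpoint.
Sorted: [1,3] [2,5] [3,6] [8,9] [4,10] [11,12] [11,14] [15,18] [17,19] [19,20]
{[1,3],[2,5],[3,6]} hit by 3; {[8,9],[4,10]} hit by 9; {[11,12],[11,14]} hit by 12; {[15,18],[17,19]} hit by 18; {[19,20]} hit by 20.
Points: 3, 9, 12, 18, 20 (5 total).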